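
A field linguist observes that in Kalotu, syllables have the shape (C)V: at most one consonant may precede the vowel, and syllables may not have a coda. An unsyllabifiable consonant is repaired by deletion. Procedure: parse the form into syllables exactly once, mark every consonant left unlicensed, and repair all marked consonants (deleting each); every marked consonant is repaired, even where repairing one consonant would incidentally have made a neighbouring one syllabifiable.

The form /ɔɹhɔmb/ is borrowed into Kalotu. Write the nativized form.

The consonants /ɹ/, /m/, /b/ cannot be parsed into a legal (C)V syllable (no codas are permitted; onsets are limited to one consonant).
Deleting the stranded consonants removes /ɹ/, /m/, /b/.

ɔhɔ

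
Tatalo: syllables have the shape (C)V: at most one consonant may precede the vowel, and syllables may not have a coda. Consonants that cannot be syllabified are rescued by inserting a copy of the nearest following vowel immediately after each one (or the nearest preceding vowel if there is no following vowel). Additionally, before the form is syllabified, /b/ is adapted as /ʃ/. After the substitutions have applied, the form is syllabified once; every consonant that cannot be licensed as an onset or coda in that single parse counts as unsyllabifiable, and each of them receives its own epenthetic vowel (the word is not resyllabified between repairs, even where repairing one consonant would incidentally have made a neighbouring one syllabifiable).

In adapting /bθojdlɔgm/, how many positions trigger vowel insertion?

After substitution the input is /ʃθojdlɔgm/.
The unsyllabifiable consonants are /ʃ/, /j/, /d/, /g/, /m/; each receives one epenthetic vowel.

5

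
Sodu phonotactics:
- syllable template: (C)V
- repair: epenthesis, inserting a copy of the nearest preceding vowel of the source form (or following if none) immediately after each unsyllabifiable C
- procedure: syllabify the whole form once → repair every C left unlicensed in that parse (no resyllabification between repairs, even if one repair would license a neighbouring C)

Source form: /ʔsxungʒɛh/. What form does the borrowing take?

ʔusuxunuguʒɛhɛ

Syllabifying with onset maximization leaves /ʔ/, /s/, /n/, /g/, /h/ stranded (no codas are permitted; onsets are limited to one consonant).
Inserting the epenthetic vowel yields /ʔ/ → /ʔu/, /s/ → /su/, /n/ → /nu/, /g/ → /gu/, /h/ → /hɛ/.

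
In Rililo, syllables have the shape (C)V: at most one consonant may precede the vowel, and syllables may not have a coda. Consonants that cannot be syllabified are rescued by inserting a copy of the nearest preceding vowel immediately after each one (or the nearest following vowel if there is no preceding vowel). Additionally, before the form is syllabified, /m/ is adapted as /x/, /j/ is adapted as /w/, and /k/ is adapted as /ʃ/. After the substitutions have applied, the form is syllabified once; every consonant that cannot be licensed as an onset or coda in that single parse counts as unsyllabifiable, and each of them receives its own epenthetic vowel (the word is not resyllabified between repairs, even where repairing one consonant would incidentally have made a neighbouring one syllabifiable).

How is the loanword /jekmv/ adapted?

Substitution: /j/ → /w/, /k/ → /ʃ/, /m/ → /x/, giving /weʃxv/.
The consonants /ʃ/, /x/, /v/ cannot be parsed into a legal (C)V syllable (no codas are permitted; onsets are limited to one consonant).
Epenthesis after each stranded consonant: /ʃ/ → /ʃe/, /x/ → /xe/, /v/ → /ve/.

weʃexeve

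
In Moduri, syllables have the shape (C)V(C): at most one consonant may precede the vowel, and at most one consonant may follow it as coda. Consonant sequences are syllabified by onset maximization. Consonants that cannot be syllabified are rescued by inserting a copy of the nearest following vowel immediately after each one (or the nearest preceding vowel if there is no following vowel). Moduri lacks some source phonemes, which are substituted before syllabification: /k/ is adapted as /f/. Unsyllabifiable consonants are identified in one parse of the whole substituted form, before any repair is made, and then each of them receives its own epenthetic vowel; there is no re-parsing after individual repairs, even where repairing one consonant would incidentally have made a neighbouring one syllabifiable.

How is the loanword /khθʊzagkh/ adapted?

Substitution: /k/ → /f/, giving /fhθʊzagfh/.
The consonants /f/, /h/, /f/, /h/ cannot be parsed into a legal (C)V(C) syllable (at most one coda consonant is licensed; onsets are limited to one consonant).
Each unlicensed consonant becomes the onset of a new syllable: /f/ → /fʊ/, /h/ → /hʊ/, /f/ → /fa/, /h/ → /ha/.

fʊhʊθʊzagfaha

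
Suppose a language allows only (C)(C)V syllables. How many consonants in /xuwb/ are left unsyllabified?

2

Syllabifying with onset maximization leaves /w/, /b/ stranded (no codas are permitted; onsets may contain at most 2 consonants).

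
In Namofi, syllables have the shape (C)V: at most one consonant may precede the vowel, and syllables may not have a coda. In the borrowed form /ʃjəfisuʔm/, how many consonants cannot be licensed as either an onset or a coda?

Under (C)V, the unsyllabifiable consonants are /ʃ/, /ʔ/, /m/ (no codas are permitted; onsets are limited to one consonant).

3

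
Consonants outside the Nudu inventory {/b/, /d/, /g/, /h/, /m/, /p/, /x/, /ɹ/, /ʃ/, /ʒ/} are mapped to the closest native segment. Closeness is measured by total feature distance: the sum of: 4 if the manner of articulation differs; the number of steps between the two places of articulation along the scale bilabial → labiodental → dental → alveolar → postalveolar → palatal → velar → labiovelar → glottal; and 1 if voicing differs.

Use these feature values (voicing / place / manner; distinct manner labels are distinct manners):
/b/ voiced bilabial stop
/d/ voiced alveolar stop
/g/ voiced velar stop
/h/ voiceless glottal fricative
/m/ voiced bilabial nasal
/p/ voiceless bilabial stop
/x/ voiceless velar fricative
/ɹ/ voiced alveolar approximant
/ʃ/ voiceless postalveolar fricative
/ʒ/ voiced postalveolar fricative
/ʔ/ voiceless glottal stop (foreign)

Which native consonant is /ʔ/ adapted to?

/g/ is closest: same manner (stop), place distance 2 (glottal→velar), voicing differs (+1); total 3. Next closest is /h/ at distance 4.

g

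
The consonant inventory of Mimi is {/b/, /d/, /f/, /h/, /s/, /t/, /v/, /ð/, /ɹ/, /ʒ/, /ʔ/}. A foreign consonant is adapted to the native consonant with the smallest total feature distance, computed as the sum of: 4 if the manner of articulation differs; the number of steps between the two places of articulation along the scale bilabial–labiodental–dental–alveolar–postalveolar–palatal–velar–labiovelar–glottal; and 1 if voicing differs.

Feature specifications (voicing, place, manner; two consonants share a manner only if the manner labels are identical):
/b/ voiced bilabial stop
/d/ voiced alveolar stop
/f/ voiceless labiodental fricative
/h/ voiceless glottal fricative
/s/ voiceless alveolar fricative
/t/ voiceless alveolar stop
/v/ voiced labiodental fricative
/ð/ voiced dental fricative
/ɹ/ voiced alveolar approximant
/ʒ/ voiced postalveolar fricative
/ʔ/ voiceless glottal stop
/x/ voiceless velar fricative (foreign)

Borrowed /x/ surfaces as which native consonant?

/h/ is closest: same manner (fricative), place distance 2 (velar→glottal), same voicing; total 2. Next closest is /s/ at distance 3.

h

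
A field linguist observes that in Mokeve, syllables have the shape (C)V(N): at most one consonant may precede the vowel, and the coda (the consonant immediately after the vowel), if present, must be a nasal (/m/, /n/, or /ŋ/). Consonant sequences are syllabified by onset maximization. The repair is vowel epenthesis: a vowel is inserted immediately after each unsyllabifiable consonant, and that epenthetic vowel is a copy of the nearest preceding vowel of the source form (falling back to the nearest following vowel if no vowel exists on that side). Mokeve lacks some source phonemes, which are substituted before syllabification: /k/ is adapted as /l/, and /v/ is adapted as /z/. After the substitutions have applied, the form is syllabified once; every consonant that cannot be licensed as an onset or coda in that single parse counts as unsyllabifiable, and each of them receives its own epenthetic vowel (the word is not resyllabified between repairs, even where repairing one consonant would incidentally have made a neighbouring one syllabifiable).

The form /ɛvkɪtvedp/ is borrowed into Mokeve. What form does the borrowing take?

ɛzɛlɪtɪzedepe

Substitution: /v/ → /z/, /k/ → /l/, giving /ɛzlɪtzedp/.
The consonants /z/, /t/, /d/, /p/ cannot be parsed into a legal (C)V(N) syllable (only a nasal (/m/, /n/, or /ŋ/) is licensed in coda position; onsets are limited to one consonant).
Each unlicensed consonant becomes the onset of a new syllable: /z/ → /zɛ/, /t/ → /tɪ/, /d/ → /de/, /p/ → /pe/.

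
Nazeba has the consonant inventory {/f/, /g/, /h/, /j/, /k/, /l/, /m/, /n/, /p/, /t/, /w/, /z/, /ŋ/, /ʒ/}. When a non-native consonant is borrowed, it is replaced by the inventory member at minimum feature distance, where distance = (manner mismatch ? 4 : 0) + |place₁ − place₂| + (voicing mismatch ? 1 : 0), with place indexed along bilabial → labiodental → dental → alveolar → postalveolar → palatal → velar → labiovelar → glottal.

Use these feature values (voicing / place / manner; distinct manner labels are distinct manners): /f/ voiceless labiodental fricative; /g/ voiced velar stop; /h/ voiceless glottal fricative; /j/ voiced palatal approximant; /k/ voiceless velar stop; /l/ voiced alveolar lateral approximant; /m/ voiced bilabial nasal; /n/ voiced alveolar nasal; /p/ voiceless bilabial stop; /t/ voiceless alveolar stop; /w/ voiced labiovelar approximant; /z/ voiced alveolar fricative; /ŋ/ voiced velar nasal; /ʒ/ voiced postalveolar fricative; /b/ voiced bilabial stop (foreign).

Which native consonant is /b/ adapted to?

/p/ is closest: same manner (stop), place distance 0 (bilabial→bilabial), voicing differs (+1); total 1. Next closest is /m/ at distance 4.

p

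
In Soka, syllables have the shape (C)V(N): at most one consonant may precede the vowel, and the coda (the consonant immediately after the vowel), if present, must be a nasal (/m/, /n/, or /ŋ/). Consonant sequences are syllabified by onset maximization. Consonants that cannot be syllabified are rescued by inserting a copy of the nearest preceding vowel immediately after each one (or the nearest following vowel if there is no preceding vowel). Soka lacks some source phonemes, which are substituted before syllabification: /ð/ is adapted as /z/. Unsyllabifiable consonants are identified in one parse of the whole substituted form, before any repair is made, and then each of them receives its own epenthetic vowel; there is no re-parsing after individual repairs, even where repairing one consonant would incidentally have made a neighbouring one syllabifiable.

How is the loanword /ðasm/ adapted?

zasama

Substitution: /ð/ → /z/, giving /zasm/.
The consonants /s/, /m/ cannot be parsed into a legal (C)V(N) syllable (only a nasal (/m/, /n/, or /ŋ/) is licensed in coda position; onsets are limited to one consonant).
Each unlicensed consonant becomes the onset of a new syllable: /s/ → /sa/, /m/ → /ma/.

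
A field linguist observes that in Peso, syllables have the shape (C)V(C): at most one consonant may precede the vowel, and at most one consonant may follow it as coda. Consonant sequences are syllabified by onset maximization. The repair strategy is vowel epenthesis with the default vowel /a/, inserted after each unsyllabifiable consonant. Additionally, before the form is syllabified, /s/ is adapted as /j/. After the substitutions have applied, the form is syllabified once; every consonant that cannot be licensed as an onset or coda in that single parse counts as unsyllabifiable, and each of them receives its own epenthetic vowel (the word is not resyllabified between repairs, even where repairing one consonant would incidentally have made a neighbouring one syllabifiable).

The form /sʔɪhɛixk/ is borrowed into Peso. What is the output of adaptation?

Substitution: /s/ → /j/, giving /jʔɪhɛixk/.
Syllabifying with onset maximization leaves /j/, /k/ stranded (at most one coda consonant is licensed; onsets are limited to one consonant).
Epenthesis after each stranded consonant: /j/ → /ja/, /k/ → /ka/.

jaʔɪhɛixka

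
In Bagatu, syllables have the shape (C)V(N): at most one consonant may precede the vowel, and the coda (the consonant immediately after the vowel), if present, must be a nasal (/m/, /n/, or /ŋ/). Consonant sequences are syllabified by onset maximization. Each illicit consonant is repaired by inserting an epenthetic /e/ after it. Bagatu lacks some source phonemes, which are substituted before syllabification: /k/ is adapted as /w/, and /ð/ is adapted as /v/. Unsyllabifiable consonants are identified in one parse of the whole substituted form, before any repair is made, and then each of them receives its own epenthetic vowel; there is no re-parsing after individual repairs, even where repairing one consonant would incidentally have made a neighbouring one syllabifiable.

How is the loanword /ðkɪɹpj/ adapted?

vewɪɹepeje

Substitution: /ð/ → /v/, /k/ → /w/, giving /vwɪɹpj/.
Under (C)V(N), the unsyllabifiable consonants are /v/, /ɹ/, /p/, /j/ (only a nasal (/m/, /n/, or /ŋ/) is licensed in coda position; onsets are limited to one consonant).
Inserting the epenthetic vowel yields /v/ → /ve/, /ɹ/ → /ɹe/, /p/ → /pe/, /j/ → /je/.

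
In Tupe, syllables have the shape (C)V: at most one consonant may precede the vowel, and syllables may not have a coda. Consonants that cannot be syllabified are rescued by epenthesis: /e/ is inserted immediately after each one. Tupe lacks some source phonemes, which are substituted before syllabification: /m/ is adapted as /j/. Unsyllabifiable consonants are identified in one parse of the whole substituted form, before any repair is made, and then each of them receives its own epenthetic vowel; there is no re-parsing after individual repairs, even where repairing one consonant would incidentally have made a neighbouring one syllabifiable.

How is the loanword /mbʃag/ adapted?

Substitution: /m/ → /j/, giving /jbʃag/.
Syllabifying with onset maximization leaves /j/, /b/, /g/ stranded (no codas are permitted; onsets are limited to one consonant).
Epenthesis after each stranded consonant: /j/ → /je/, /b/ → /be/, /g/ → /ge/.

jebeʃage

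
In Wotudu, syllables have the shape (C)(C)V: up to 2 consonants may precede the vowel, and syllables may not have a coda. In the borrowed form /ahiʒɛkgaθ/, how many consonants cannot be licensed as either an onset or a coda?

Under (C)(C)V, the unsyllabifiable consonants are /θ/ (no codas are permitted; onsets may contain at most 2 consonants).

1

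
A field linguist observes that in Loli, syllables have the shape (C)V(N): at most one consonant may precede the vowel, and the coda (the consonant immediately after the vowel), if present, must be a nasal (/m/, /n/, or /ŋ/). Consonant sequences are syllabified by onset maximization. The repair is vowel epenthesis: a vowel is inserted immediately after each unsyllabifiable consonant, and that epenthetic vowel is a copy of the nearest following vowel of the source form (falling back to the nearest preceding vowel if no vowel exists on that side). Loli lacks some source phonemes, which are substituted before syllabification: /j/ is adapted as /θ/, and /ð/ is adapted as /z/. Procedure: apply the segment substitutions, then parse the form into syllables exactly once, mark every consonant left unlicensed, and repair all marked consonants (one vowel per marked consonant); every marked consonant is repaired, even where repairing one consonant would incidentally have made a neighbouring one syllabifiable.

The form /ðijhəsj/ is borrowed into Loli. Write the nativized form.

ziθəhəsəθə

Substitution: /ð/ → /z/, /j/ → /θ/, giving /ziθhəsθ/.
The consonants /θ/, /s/, /θ/ cannot be parsed into a legal (C)V(N) syllable (only a nasal (/m/, /n/, or /ŋ/) is licensed in coda position; onsets are limited to one consonant).
Each unlicensed consonant becomes the onset of a new syllable: /θ/ → /θə/, /s/ → /sə/, /θ/ → /θə/.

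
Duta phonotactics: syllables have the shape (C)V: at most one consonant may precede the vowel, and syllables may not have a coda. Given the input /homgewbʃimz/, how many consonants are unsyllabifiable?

The consonants /m/, /w/, /b/, /m/, /z/ cannot be parsed into a legal (C)V syllable (no codas are permitted; onsets are limited to one consonant).

5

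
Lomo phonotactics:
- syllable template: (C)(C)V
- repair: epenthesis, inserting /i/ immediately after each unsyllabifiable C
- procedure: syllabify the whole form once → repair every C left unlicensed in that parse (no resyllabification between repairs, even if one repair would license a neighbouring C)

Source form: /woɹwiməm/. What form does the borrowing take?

Syllabifying with onset maximization leaves /m/ stranded (no codas are permitted; onsets may contain at most 2 consonants).
Epenthesis after each stranded consonant: /m/ → /mi/.

woɹwiməmi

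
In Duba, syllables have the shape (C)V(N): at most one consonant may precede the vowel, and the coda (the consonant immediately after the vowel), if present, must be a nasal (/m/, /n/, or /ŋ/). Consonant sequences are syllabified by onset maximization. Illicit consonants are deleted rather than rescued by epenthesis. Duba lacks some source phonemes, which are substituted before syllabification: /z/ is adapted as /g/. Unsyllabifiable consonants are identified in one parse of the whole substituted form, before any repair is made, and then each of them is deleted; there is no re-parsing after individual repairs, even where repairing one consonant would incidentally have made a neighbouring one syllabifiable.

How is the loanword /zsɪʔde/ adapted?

sɪde

Substitution: /z/ → /g/, giving /gsɪʔde/.
The consonants /g/, /ʔ/ cannot be parsed into a legal (C)V(N) syllable (only a nasal (/m/, /n/, or /ŋ/) is licensed in coda position; onsets are limited to one consonant).
Deletion applies to /g/, /ʔ/.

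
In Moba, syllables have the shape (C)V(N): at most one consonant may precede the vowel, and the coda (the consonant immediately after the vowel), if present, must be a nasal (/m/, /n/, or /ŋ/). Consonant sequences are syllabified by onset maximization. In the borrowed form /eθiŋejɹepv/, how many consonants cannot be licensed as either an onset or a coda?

3

The consonants /j/, /p/, /v/ cannot be parsed into a legal (C)V(N) syllable (only a nasal (/m/, /n/, or /ŋ/) is licensed in coda position; onsets are limited to one consonant).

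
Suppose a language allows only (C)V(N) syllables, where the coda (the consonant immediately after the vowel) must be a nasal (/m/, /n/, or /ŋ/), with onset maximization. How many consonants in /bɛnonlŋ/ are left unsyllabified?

2

Syllabifying with onset maximization leaves /l/, /ŋ/ stranded (only a nasal (/m/, /n/, or /ŋ/) is licensed in coda position; onsets are limited to one consonant).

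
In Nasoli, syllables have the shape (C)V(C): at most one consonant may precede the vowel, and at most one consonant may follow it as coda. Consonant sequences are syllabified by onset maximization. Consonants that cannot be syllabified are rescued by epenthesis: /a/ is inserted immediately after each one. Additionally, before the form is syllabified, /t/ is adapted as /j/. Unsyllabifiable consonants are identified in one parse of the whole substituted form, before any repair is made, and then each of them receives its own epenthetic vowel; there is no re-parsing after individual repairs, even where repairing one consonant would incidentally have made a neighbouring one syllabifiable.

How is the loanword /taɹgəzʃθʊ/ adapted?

jaɹgəzʃaθʊ

Substitution: /t/ → /j/, giving /jaɹgəzʃθʊ/.
The consonants /ʃ/ cannot be parsed into a legal (C)V(C) syllable (at most one coda consonant is licensed; onsets are limited to one consonant).
Epenthesis after each stranded consonant: /ʃ/ → /ʃa/.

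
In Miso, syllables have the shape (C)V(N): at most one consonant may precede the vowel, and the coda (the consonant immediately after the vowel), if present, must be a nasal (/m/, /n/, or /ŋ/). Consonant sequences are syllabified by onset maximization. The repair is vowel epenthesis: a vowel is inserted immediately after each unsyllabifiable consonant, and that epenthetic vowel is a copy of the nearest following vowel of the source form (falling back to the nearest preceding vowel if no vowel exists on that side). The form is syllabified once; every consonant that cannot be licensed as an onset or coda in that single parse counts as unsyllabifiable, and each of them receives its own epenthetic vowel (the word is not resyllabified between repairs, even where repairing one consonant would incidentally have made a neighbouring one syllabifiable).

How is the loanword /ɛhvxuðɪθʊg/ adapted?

The consonants /h/, /v/, /g/ cannot be parsed into a legal (C)V(N) syllable (only a nasal (/m/, /n/, or /ŋ/) is licensed in coda position; onsets are limited to one consonant).
Epenthesis after each stranded consonant: /h/ → /hu/, /v/ → /vu/, /g/ → /gʊ/.

ɛhuvuxuðɪθʊgʊ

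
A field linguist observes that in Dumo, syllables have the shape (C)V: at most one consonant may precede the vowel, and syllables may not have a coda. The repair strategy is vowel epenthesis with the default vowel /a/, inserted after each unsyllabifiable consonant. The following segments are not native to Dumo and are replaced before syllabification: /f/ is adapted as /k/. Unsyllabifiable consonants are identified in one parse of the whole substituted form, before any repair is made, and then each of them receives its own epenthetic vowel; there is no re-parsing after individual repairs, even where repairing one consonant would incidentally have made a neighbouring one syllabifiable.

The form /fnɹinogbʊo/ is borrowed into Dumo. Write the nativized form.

Substitution: /f/ → /k/, giving /knɹinogbʊo/.
Syllabifying with onset maximization leaves /k/, /n/, /g/ stranded (no codas are permitted; onsets are limited to one consonant).
Each unlicensed consonant becomes the onset of a new syllable: /k/ → /ka/, /n/ → /na/, /g/ → /ga/.

kanaɹinogabʊo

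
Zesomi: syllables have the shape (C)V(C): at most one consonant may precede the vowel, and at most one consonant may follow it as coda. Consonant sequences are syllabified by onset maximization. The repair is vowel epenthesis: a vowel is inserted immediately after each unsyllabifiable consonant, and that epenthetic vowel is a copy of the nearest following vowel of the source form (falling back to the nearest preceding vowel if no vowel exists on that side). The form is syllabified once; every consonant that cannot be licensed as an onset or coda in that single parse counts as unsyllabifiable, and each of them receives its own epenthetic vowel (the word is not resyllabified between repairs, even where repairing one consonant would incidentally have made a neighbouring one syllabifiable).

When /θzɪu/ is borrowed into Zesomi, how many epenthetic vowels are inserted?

The unsyllabifiable consonants are /θ/; each receives one epenthetic vowel.

1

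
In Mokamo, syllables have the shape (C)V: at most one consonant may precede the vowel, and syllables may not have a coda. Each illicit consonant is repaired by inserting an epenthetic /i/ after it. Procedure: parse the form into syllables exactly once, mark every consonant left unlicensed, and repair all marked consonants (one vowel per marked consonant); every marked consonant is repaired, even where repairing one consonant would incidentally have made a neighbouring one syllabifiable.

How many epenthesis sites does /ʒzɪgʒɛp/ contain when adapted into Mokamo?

3

The unsyllabifiable consonants are /ʒ/, /g/, /p/; each receives one epenthetic vowel.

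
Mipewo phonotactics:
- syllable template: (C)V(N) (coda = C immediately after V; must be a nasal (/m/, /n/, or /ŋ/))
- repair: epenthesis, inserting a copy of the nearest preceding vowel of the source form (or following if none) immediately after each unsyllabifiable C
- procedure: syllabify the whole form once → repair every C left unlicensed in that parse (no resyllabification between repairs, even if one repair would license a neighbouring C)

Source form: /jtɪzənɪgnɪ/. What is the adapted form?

jɪtɪzənɪgɪnɪ

The consonants /j/, /g/ cannot be parsed into a legal (C)V(N) syllable (only a nasal (/m/, /n/, or /ŋ/) is licensed in coda position; onsets are limited to one consonant).
Epenthesis after each stranded consonant: /j/ → /jɪ/, /g/ → /gɪ/.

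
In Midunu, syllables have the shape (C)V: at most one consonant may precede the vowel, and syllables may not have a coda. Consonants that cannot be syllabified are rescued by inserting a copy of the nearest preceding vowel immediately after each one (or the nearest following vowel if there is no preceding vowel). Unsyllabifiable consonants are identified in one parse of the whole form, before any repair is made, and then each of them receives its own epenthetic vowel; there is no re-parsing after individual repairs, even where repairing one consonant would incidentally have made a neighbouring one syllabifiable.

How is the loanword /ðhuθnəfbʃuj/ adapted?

ðuhuθunəfəbəʃuju

Syllabifying with onset maximization leaves /ð/, /θ/, /f/, /b/, /j/ stranded (no codas are permitted; onsets are limited to one consonant).
Inserting the epenthetic vowel yields /ð/ → /ðu/, /θ/ → /θu/, /f/ → /fə/, /b/ → /bə/, /j/ → /ju/.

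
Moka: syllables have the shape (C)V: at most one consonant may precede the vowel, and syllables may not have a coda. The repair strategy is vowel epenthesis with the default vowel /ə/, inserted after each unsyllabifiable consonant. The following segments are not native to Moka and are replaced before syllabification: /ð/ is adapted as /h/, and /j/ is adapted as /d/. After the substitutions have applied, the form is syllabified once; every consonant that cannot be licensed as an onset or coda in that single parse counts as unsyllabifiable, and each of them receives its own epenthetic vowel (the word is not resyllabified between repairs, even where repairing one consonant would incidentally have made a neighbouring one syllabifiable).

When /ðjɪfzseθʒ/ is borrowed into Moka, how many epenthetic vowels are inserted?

5

After substitution the input is /hdɪfzseθʒ/.
The unsyllabifiable consonants are /h/, /f/, /z/, /θ/, /ʒ/; each receives one epenthetic vowel.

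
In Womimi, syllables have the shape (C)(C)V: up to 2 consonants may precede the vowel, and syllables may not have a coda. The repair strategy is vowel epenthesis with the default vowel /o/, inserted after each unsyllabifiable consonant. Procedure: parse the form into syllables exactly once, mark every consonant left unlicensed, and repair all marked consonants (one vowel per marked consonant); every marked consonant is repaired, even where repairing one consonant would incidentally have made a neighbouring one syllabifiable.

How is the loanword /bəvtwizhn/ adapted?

The consonants /v/, /z/, /h/, /n/ cannot be parsed into a legal (C)(C)V syllable (no codas are permitted; onsets may contain at most 2 consonants).
Epenthesis after each stranded consonant: /v/ → /vo/, /z/ → /zo/, /h/ → /ho/, /n/ → /no/.

bəvotwizohono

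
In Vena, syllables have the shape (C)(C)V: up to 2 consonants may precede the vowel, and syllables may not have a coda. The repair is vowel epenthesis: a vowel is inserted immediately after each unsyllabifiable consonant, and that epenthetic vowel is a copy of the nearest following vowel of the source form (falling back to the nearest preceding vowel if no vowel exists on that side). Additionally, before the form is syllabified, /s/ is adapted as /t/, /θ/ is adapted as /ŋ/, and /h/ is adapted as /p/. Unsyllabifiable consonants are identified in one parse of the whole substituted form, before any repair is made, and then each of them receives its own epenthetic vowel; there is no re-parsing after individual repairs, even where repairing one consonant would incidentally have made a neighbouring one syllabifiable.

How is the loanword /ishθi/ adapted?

itipŋi

Substitution: /s/ → /t/, /h/ → /p/, /θ/ → /ŋ/, giving /itpŋi/.
The consonants /t/ cannot be parsed into a legal (C)(C)V syllable (no codas are permitted; onsets may contain at most 2 consonants).
Epenthesis after each stranded consonant: /t/ → /ti/.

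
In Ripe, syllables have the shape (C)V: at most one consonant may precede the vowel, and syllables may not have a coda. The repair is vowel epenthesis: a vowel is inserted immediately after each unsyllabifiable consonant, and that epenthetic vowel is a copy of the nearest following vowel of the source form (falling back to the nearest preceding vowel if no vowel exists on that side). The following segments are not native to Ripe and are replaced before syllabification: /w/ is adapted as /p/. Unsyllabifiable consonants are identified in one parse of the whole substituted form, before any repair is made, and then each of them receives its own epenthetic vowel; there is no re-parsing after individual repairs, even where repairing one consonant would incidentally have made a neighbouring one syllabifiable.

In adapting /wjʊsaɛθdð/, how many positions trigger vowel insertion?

After substitution the input is /pjʊsaɛθdð/.
The unsyllabifiable consonants are /p/, /θ/, /d/, /ð/; each receives one epenthetic vowel.

4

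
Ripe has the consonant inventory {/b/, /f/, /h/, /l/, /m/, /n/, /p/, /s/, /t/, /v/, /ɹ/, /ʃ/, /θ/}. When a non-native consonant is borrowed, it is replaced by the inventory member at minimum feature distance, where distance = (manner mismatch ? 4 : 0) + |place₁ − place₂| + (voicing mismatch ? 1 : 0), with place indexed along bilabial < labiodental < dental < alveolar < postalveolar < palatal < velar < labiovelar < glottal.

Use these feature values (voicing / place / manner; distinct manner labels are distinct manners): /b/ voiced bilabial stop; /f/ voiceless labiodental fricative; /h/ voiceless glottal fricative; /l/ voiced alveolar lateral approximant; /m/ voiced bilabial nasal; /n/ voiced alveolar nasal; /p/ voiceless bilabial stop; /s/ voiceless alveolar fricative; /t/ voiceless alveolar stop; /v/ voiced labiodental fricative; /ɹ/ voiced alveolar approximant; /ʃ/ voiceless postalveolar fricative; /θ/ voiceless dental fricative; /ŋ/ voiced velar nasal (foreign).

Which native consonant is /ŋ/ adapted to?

n

/n/ is closest: same manner (nasal), place distance 3 (velar→alveolar), same voicing; total 3. Next closest is /m/ at distance 6.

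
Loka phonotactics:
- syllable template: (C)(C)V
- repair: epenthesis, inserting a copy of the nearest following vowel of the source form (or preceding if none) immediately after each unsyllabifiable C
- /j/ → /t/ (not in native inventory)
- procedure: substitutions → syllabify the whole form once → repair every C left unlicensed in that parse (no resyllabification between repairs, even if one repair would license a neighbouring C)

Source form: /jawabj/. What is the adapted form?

Substitution: /j/ → /t/, giving /tawabt/.
Under (C)(C)V, the unsyllabifiable consonants are /b/, /t/ (no codas are permitted; onsets may contain at most 2 consonants).
Each unlicensed consonant becomes the onset of a new syllable: /b/ → /ba/, /t/ → /ta/.

tawabata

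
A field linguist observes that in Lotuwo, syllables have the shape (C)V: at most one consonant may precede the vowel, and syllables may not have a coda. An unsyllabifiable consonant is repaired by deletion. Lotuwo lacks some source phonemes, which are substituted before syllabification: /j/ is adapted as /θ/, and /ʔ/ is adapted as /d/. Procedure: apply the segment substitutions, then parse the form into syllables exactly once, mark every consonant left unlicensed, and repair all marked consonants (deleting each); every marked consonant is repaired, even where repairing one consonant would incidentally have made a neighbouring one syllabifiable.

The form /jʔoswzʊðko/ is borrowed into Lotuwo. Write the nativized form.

Substitution: /j/ → /θ/, /ʔ/ → /d/, giving /θdoswzʊðko/.
Syllabifying with onset maximization leaves /θ/, /s/, /w/, /ð/ stranded (no codas are permitted; onsets are limited to one consonant).
Deletion applies to /θ/, /s/, /w/, /ð/.

dozʊko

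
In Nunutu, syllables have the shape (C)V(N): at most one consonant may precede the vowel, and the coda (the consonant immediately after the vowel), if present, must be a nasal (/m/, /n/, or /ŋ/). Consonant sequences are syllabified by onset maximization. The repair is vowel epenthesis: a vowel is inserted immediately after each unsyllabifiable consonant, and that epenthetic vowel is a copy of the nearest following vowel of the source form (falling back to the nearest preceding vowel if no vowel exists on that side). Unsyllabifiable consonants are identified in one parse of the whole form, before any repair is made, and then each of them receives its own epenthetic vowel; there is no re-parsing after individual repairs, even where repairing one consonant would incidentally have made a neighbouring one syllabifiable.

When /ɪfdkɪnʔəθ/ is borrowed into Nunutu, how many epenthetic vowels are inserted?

3

The unsyllabifiable consonants are /f/, /d/, /θ/; each receives one epenthetic vowel.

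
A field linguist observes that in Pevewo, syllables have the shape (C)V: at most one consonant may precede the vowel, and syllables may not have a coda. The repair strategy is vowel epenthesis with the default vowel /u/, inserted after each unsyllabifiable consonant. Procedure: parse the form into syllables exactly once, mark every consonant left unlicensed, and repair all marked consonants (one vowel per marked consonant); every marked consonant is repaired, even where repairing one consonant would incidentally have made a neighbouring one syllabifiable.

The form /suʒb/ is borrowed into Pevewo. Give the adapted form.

The consonants /ʒ/, /b/ cannot be parsed into a legal (C)V syllable (no codas are permitted; onsets are limited to one consonant).
Each unlicensed consonant becomes the onset of a new syllable: /ʒ/ → /ʒu/, /b/ → /bu/.

suʒubu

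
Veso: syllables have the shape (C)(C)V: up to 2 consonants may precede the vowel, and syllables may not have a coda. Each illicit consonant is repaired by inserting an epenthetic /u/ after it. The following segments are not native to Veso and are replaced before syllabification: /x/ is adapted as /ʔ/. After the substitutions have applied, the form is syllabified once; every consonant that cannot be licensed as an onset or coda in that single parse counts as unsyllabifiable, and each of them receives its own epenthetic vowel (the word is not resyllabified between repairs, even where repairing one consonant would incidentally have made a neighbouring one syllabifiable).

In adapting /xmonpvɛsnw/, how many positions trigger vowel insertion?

After substitution the input is /ʔmonpvɛsnw/.
The unsyllabifiable consonants are /n/, /s/, /n/, /w/; each receives one epenthetic vowel.

4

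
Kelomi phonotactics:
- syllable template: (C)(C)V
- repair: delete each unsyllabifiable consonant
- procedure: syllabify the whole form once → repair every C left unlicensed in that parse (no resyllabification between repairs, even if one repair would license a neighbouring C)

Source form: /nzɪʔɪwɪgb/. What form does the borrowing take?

nzɪʔɪwɪ

Syllabifying with onset maximization leaves /g/, /b/ stranded (no codas are permitted; onsets may contain at most 2 consonants).
Deleting the stranded consonants removes /g/, /b/.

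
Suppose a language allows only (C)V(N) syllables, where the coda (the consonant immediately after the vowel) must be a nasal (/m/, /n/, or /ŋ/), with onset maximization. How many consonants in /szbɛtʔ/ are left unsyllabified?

Syllabifying with onset maximization leaves /s/, /z/, /t/, /ʔ/ stranded (only a nasal (/m/, /n/, or /ŋ/) is licensed in coda position; onsets are limited to one consonant).

4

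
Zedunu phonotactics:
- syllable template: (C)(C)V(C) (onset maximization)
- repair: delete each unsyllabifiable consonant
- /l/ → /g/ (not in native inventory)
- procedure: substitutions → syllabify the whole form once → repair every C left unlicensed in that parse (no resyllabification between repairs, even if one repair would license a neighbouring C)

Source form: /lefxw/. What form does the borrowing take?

Substitution: /l/ → /g/, giving /gefxw/.
Under (C)(C)V(C), the unsyllabifiable consonants are /x/, /w/ (at most one coda consonant is licensed; onsets may contain at most 2 consonants).
Deleting the stranded consonants removes /x/, /w/.

gef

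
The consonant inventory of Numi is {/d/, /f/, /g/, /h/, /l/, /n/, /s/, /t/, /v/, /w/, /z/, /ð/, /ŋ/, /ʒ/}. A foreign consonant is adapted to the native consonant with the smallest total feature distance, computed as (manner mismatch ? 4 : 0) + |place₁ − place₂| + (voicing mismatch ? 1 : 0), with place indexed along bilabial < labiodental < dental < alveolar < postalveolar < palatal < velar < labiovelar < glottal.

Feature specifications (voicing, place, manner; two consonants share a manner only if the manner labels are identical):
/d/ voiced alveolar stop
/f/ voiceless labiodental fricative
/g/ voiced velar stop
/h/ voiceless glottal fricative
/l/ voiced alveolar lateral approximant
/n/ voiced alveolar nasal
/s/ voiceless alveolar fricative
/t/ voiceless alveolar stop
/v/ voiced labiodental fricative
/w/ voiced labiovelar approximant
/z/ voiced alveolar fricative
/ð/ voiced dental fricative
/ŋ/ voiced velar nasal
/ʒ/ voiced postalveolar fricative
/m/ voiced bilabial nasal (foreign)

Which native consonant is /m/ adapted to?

n

/n/ is closest: same manner (nasal), place distance 3 (bilabial→alveolar), same voicing; total 3. Next closest is /v/ at distance 5.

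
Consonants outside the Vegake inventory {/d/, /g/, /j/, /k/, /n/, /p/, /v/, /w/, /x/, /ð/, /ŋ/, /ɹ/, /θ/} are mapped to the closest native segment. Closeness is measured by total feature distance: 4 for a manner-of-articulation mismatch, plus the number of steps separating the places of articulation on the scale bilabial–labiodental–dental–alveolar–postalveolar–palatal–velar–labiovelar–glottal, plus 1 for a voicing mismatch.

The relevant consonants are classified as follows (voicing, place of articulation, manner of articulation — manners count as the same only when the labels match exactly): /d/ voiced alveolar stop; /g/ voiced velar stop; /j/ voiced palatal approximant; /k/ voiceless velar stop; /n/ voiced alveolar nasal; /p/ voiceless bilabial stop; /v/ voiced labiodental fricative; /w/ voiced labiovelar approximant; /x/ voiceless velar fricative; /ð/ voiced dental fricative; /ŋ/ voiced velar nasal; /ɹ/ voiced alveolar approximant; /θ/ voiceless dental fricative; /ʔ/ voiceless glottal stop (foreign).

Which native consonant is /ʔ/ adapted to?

k

/k/ is closest: same manner (stop), place distance 2 (glottal→velar), same voicing; total 2. Next closest is /g/ at distance 3.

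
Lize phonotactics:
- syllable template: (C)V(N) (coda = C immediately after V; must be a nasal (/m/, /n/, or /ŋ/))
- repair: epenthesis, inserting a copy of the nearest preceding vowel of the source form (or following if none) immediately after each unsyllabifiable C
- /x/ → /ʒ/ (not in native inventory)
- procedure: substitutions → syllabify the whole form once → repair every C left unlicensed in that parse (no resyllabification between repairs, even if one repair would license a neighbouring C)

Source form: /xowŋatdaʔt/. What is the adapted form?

ʒowoŋatadaʔata

Substitution: /x/ → /ʒ/, giving /ʒowŋatdaʔt/.
Syllabifying with onset maximization leaves /w/, /t/, /ʔ/, /t/ stranded (only a nasal (/m/, /n/, or /ŋ/) is licensed in coda position; onsets are limited to one consonant).
Inserting the epenthetic vowel yields /w/ → /wo/, /t/ → /ta/, /ʔ/ → /ʔa/, /t/ → /ta/.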